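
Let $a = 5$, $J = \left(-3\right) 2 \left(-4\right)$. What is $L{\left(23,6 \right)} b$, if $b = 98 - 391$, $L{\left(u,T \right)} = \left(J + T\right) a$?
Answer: $-43950$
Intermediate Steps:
$J = 24$ ($J = \left(-6\right) \left(-4\right) = 24$)
$L{\left(u,T \right)} = 120 + 5 T$ ($L{\left(u,T \right)} = \left(24 + T\right) 5 = 120 + 5 T$)
$b = -293$
$L{\left(23,6 \right)} b = \left(120 + 5 \cdot 6\right) \left(-293\right) = \left(120 + 30\right) \left(-293\right) = 150 \left(-293\right) = -43950$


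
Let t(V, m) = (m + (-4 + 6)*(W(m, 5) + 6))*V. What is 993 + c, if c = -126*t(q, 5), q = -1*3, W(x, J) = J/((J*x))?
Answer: 37851/5 ≈ 7570.2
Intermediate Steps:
W(x, J) = 1/x (W(x, J) = J*(1/(J*x)) = 1/x)
q = -3
t(V, m) = V*(12 + m + 2/m) (t(V, m) = (m + (-4 + 6)*(1/m + 6))*V = (m + 2*(6 + 1/m))*V = (m + (12 + 2/m))*V = (12 + m + 2/m)*V = V*(12 + m + 2/m))
c = 32886/5 (c = -(-378)*(2 + 5*(12 + 5))/5 = -(-378)*(2 + 5*17)/5 = -(-378)*(2 + 85)/5 = -(-378)*87/5 = -126*(-261/5) = 32886/5 ≈ 6577.2)
993 + c = 993 + 32886/5 = 37851/5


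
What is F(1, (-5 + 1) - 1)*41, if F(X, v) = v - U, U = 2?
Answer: -287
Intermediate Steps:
F(X, v) = -2 + v (F(X, v) = v - 1*2 = v - 2 = -2 + v)
F(1, (-5 + 1) - 1)*41 = (-2 + ((-5 + 1) - 1))*41 = (-2 + (-4 - 1))*41 = (-2 - 5)*41 = -7*41 = -287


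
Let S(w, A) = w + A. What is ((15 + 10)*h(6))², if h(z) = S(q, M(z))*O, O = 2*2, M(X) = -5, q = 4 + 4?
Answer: 90000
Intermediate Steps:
q = 8
S(w, A) = A + w
O = 4
h(z) = 12 (h(z) = (-5 + 8)*4 = 3*4 = 12)
((15 + 10)*h(6))² = ((15 + 10)*12)² = (25*12)² = 300² = 90000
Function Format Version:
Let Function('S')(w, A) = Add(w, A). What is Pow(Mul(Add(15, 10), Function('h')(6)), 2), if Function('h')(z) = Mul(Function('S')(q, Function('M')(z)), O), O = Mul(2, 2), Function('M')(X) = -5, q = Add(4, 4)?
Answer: 90000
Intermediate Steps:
q = 8
Function('S')(w, A) = Add(A, w)
O = 4
Function('h')(z) = 12 (Function('h')(z) = Mul(Add(-5, 8), 4) = Mul(3, 4) = 12)
Pow(Mul(Add(15, 10), Function('h')(6)), 2) = Pow(Mul(Add(15, 10), 12), 2) = Pow(Mul(25, 12), 2) = Pow(300, 2) = 90000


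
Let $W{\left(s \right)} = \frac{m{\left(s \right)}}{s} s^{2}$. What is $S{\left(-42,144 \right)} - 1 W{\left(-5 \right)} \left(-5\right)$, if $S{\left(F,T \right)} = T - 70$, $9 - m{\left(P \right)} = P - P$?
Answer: $-151$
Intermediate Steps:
$m{\left(P \right)} = 9$ ($m{\left(P \right)} = 9 - \left(P - P\right) = 9 - 0 = 9 + 0 = 9$)
$S{\left(F,T \right)} = -70 + T$ ($S{\left(F,T \right)} = T - 70 = -70 + T$)
$W{\left(s \right)} = 9 s$ ($W{\left(s \right)} = \frac{9}{s} s^{2} = 9 s$)
$S{\left(-42,144 \right)} - 1 W{\left(-5 \right)} \left(-5\right) = \left(-70 + 144\right) - 1 \cdot 9 \left(-5\right) \left(-5\right) = 74 - 1 \left(-45\right) \left(-5\right) = 74 - \left(-45\right) \left(-5\right) = 74 - 225 = -151$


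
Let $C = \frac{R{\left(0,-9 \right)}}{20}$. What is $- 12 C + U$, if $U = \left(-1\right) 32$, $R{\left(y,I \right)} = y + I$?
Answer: $- \frac{133}{5} \approx -26.6$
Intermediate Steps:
$R{\left(y,I \right)} = I + y$
$U = -32$
$C = - \frac{9}{20}$ ($C = \frac{-9 + 0}{20} = \left(-9\right) \frac{1}{20} = - \frac{9}{20} \approx -0.45$)
$- 12 C + U = \left(-12\right) \left(- \frac{9}{20}\right) - 32 = \frac{27}{5} - 32 = - \frac{133}{5}$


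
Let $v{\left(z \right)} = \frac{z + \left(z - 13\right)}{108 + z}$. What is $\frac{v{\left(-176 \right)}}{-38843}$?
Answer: $- \frac{365}{2641324} \approx -0.00013819$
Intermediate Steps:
$v{\left(z \right)} = \frac{-13 + 2 z}{108 + z}$ ($v{\left(z \right)} = \frac{z + \left(-13 + z\right)}{108 + z} = \frac{-13 + 2 z}{108 + z}$)
$\frac{v{\left(-176 \right)}}{-38843} = \frac{\frac{1}{108 - 176} \left(-13 + 2 \left(-176\right)\right)}{-38843} = \frac{-13 - 352}{-68} \left(- \frac{1}{38843}\right) = \left(- \frac{1}{68}\right) \left(-365\right) \left(- \frac{1}{38843}\right) = \frac{365}{68} \left(- \frac{1}{38843}\right) = - \frac{365}{2641324}$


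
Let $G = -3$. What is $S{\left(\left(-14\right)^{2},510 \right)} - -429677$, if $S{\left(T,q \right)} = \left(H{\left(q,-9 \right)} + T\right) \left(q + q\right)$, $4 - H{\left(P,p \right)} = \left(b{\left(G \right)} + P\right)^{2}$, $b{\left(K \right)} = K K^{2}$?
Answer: $-237321103$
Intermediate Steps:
$b{\left(K \right)} = K^{3}$
$H{\left(P,p \right)} = 4 - \left(-27 + P\right)^{2}$ ($H{\left(P,p \right)} = 4 - \left(\left(-3\right)^{3} + P\right)^{2} = 4 - \left(-27 + P\right)^{2}$)
$S{\left(T,q \right)} = 2 q \left(4 + T - \left(-27 + q\right)^{2}\right)$ ($S{\left(T,q \right)} = \left(\left(4 - \left(-27 + q\right)^{2}\right) + T\right) \left(q + q\right) = \left(4 + T - \left(-27 + q\right)^{2}\right) 2 q = 2 q \left(4 + T - \left(-27 + q\right)^{2}\right)$)
$S{\left(\left(-14\right)^{2},510 \right)} - -429677 = 2 \cdot 510 \left(4 + \left(-14\right)^{2} - \left(-27 + 510\right)^{2}\right) - -429677 = 2 \cdot 510 \left(4 + 196 - 483^{2}\right) + 429677 = 2 \cdot 510 \left(4 + 196 - 233289\right) + 429677 = 2 \cdot 510 \left(-233089\right) + 429677 = -237750780 + 429677 = -237321103$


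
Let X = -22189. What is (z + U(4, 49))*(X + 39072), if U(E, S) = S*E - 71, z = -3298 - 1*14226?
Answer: -293747317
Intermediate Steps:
z = -17524 (z = -3298 - 14226 = -17524)
U(E, S) = -71 + E*S (U(E, S) = E*S - 71 = -71 + E*S)
(z + U(4, 49))*(X + 39072) = (-17524 + (-71 + 4*49))*(-22189 + 39072) = (-17524 + (-71 + 196))*16883 = (-17524 + 125)*16883 = -17399*16883 = -293747317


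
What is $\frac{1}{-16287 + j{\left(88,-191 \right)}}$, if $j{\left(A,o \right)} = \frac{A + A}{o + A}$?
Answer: $- \frac{103}{1677737} \approx -6.1392 \cdot 10^{-5}$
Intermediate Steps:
$j{\left(A,o \right)} = \frac{2 A}{A + o}$
$\frac{1}{-16287 + j{\left(88,-191 \right)}} = \frac{1}{-16287 + 2 \cdot 88 \frac{1}{88 - 191}} = \frac{1}{-16287 + 2 \cdot 88 \frac{1}{-103}} = \frac{1}{-16287 + 2 \cdot 88 \left(- \frac{1}{103}\right)} = \frac{1}{-16287 - \frac{176}{103}} = \frac{1}{- \frac{1677737}{103}} = - \frac{103}{1677737}$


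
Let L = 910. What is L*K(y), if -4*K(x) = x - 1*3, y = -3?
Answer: 1365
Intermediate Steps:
K(x) = ¾ - x/4 (K(x) = -(x - 1*3)/4 = -(x - 3)/4 = -(-3 + x)/4 = ¾ - x/4)
L*K(y) = 910*(¾ - ¼*(-3)) = 910*(¾ + ¾) = 910*(3/2) = 1365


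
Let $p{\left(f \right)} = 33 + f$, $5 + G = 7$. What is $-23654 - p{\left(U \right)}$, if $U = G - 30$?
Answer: $-23659$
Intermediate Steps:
$G = 2$ ($G = -5 + 7 = 2$)
$U = -28$ ($U = 2 - 30 = -28$)
$-23654 - p{\left(U \right)} = -23654 - \left(33 - 28\right) = -23654 - 5 = -23659$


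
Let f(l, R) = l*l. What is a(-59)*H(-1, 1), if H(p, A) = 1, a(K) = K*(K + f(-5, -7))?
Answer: 2006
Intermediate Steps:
f(l, R) = l²
a(K) = K*(25 + K) (a(K) = K*(K + (-5)²) = K*(K + 25) = K*(25 + K))
a(-59)*H(-1, 1) = -59*(25 - 59)*1 = -59*(-34)*1 = 2006*1 = 2006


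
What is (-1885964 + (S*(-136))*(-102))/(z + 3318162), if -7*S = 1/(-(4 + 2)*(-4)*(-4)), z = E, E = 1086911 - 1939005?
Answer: -26403207/34524952 ≈ -0.76476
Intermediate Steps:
E = -852094
z = -852094
S = 1/672 (S = -(-1/(16*(4 + 2)))/7 = -1/(7*(-6*(-4)*(-4))) = -1/(7*(-1*(-24)*(-4))) = -1/(7*(24*(-4))) = -⅐/(-96) = -⅐*(-1/96) = 1/672 ≈ 0.0014881)
(-1885964 + (S*(-136))*(-102))/(z + 3318162) = (-1885964 + ((1/672)*(-136))*(-102))/(-852094 + 3318162) = (-1885964 - 17/84*(-102))/2466068 = (-1885964 + 289/14)*(1/2466068) = -26403207/14*1/2466068 = -26403207/34524952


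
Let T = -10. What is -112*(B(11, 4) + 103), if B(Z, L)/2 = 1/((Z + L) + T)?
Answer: -57904/5 ≈ -11581.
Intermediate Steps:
B(Z, L) = 2/(-10 + L + Z) (B(Z, L) = 2/((Z + L) - 10) = 2/((L + Z) - 10) = 2/(-10 + L + Z))
-112*(B(11, 4) + 103) = -112*(2/(-10 + 4 + 11) + 103) = -112*(2/5 + 103) = -112*517/5 = -57904/5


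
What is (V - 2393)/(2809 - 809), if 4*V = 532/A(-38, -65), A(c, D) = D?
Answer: -77839/65000 ≈ -1.1975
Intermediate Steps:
V = -133/65 (V = (532/(-65))/4 = (532*(-1/65))/4 = (¼)*(-532/65) = -133/65 ≈ -2.0462)
(V - 2393)/(2809 - 809) = (-133/65 - 2393)/(2809 - 809) = -155678/65/2000 = -155678/65*1/2000 = -77839/65000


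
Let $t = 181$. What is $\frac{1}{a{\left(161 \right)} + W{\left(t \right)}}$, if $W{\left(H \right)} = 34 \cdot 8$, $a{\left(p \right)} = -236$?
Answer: $\frac{1}{36} \approx 0.027778$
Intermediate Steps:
$W{\left(H \right)} = 272$
$\frac{1}{a{\left(161 \right)} + W{\left(t \right)}} = \frac{1}{-236 + 272} = \frac{1}{36}$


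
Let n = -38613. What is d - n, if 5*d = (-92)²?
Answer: 201529/5 ≈ 40306.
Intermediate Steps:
d = 8464/5 (d = (⅕)*(-92)² = (⅕)*8464 = 8464/5 ≈ 1692.8)
d - n = 8464/5 - 1*(-38613) = 8464/5 + 38613 = 201529/5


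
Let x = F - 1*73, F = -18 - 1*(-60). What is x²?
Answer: 961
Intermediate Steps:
F = 42 (F = -18 + 60 = 42)
x = -31 (x = 42 - 1*73 = 42 - 73 = -31)
x² = (-31)² = 961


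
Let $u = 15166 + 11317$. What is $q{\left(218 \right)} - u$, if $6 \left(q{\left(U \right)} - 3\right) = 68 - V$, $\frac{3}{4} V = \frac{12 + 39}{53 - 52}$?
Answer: $-26480$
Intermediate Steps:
$V = 68$ ($V = \frac{4 \frac{12 + 39}{53 - 52}}{3} = \frac{4 \cdot \frac{51}{1}}{3} = \frac{4 \cdot 51 \cdot 1}{3} = \frac{4}{3} \cdot 51 = 68$)
$u = 26483$
$q{\left(U \right)} = 3$ ($q{\left(U \right)} = 3 + \frac{68 - 68}{6} = 3 + \frac{1}{6} \cdot 0 = 3 + 0 = 3$)
$q{\left(218 \right)} - u = 3 - 26483 = -26480$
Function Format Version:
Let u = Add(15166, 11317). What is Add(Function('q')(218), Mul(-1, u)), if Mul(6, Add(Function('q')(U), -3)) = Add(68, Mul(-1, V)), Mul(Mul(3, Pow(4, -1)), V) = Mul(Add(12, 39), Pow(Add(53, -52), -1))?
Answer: -26480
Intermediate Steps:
V = 68 (V = Mul(Rational(4, 3), Mul(Add(12, 39), Pow(Add(53, -52), -1))) = Mul(Rational(4, 3), Mul(51, Pow(1, -1))) = Mul(Rational(4, 3), Mul(51, 1)) = Mul(Rational(4, 3), 51) = 68)
u = 26483
Function('q')(U) = 3 (Function('q')(U) = Add(3, Mul(Rational(1, 6), Add(68, Mul(-1, 68)))) = Add(3, Mul(Rational(1, 6), Add(68, -68))) = Add(3, Mul(Rational(1, 6), 0)) = Add(3, 0) = 3)
Add(Function('q')(218), Mul(-1, u)) = Add(3, Mul(-1, 26483)) = Add(3, -26483) = -26480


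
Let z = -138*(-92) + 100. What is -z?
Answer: -12796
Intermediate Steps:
z = 12796 (z = 12696 + 100 = 12796)
-z = -1*12796 = -12796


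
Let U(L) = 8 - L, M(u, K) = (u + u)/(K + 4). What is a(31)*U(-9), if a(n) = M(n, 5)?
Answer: 1054/9 ≈ 117.11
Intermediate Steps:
M(u, K) = 2*u/(4 + K) (M(u, K) = (2*u)/(4 + K) = 2*u/(4 + K))
a(n) = 2*n/9 (a(n) = 2*n/(4 + 5) = 2*n/9)
a(31)*U(-9) = ((2/9)*31)*(8 - 1*(-9)) = 62*(8 + 9)/9 = (62/9)*17 = 1054/9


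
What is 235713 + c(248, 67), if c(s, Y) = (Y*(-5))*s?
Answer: 152633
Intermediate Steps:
c(s, Y) = -5*Y*s (c(s, Y) = (-5*Y)*s = -5*Y*s)
235713 + c(248, 67) = 235713 - 5*67*248 = 235713 - 83080 = 152633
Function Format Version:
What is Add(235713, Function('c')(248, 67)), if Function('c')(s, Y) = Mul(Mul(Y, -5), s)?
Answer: 152633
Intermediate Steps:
Function('c')(s, Y) = Mul(-5, Y, s) (Function('c')(s, Y) = Mul(Mul(-5, Y), s) = Mul(-5, Y, s))
Add(235713, Function('c')(248, 67)) = Add(235713, Mul(-5, 67, 248)) = Add(235713, -83080) = 152633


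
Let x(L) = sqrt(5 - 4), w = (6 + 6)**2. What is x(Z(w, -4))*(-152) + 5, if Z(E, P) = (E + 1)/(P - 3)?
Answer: -147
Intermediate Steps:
w = 144 (w = 12**2 = 144)
Z(E, P) = (1 + E)/(-3 + P)
x(L) = 1 (x(L) = sqrt(1) = 1)
x(Z(w, -4))*(-152) + 5 = 1*(-152) + 5 = -152 + 5 = -147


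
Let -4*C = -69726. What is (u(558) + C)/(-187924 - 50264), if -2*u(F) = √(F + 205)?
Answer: -11621/158792 + √763/476376 ≈ -0.073126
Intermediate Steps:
C = 34863/2 (C = -¼*(-69726) = 34863/2 ≈ 17432.)
u(F) = -√(205 + F)/2 (u(F) = -√(F + 205)/2 = -√(205 + F)/2)
(u(558) + C)/(-187924 - 50264) = (-√(205 + 558)/2 + 34863/2)/(-187924 - 50264) = (-√763/2 + 34863/2)/(-238188) = (34863/2 - √763/2)*(-1/238188) = -11621/158792 + √763/476376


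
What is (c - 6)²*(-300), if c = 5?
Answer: -300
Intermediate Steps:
(c - 6)²*(-300) = (5 - 6)²*(-300) = (-1)²*(-300) = 1*(-300) = -300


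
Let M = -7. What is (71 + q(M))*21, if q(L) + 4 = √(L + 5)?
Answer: 1407 + 21*I*√2 ≈ 1407.0 + 29.698*I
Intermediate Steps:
q(L) = -4 + √(5 + L) (q(L) = -4 + √(L + 5) = -4 + √(5 + L))
(71 + q(M))*21 = (71 + (-4 + √(5 - 7)))*21 = (71 + (-4 + √(-2)))*21 = (71 + (-4 + I*√2))*21 = (67 + I*√2)*21 = 1407 + 21*I*√2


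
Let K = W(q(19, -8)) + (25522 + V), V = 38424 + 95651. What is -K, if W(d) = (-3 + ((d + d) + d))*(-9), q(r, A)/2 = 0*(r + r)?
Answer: -159624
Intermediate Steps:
V = 134075
q(r, A) = 0 (q(r, A) = 2*(0*(r + r)) = 2*(0*(2*r)) = 2*0 = 0)
W(d) = 27 - 27*d (W(d) = (-3 + (2*d + d))*(-9) = (-3 + 3*d)*(-9) = 27 - 27*d)
K = 159624 (K = (27 - 27*0) + (25522 + 134075) = (27 + 0) + 159597 = 27 + 159597 = 159624)
-K = -1*159624 = -159624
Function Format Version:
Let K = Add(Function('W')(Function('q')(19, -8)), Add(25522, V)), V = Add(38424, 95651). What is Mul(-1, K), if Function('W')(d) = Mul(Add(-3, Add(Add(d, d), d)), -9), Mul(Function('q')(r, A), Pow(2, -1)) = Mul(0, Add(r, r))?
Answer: -159624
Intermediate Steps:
V = 134075
Function('q')(r, A) = 0 (Function('q')(r, A) = Mul(2, Mul(0, Add(r, r))) = Mul(2, Mul(0, Mul(2, r))) = Mul(2, 0) = 0)
Function('W')(d) = Add(27, Mul(-27, d)) (Function('W')(d) = Mul(Add(-3, Add(Mul(2, d), d)), -9) = Mul(Add(-3, Mul(3, d)), -9) = Add(27, Mul(-27, d)))
K = 159624 (K = Add(Add(27, Mul(-27, 0)), Add(25522, 134075)) = Add(Add(27, 0), 159597) = Add(27, 159597) = 159624)
Mul(-1, K) = Mul(-1, 159624) = -159624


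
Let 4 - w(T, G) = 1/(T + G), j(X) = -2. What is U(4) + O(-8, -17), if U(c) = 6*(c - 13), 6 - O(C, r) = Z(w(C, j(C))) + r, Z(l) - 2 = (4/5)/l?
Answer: -1361/41 ≈ -33.195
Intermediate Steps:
w(T, G) = 4 - 1/(G + T) (w(T, G) = 4 - 1/(T + G) = 4 - 1/(G + T))
Z(l) = 2 + 4/(5*l) (Z(l) = 2 + (4/5)/l = 2 + (4*(⅕))/l = 2 + 4/(5*l))
O(C, r) = 4 - r - 4*(-2 + C)/(5*(-9 + 4*C)) (O(C, r) = 6 - ((2 + 4/(5*(((-1 + 4*(-2) + 4*C)/(-2 + C))))) + r) = 6 - ((2 + 4/(5*(((-1 - 8 + 4*C)/(-2 + C))))) + r) = 6 - ((2 + 4/(5*(((-9 + 4*C)/(-2 + C))))) + r) = 6 - ((2 + 4*((-2 + C)/(-9 + 4*C))/5) + r) = 6 - ((2 + 4*(-2 + C)/(5*(-9 + 4*C))) + r) = 6 - (2 + r + 4*(-2 + C)/(5*(-9 + 4*C))) = 6 + (-2 - r - 4*(-2 + C)/(5*(-9 + 4*C))) = 4 - r - 4*(-2 + C)/(5*(-9 + 4*C)))
U(c) = -78 + 6*c (U(c) = 6*(-13 + c) = -78 + 6*c)
U(4) + O(-8, -17) = (-78 + 6*4) + (-172 + 45*(-17) + 76*(-8) - 20*(-8)*(-17))/(5*(-9 + 4*(-8))) = (-78 + 24) + (-172 - 765 - 608 - 2720)/(5*(-9 - 32)) = -54 + (⅕)*(-4265)/(-41) = -54 + (⅕)*(-1/41)*(-4265) = -54 + 853/41 = -1361/41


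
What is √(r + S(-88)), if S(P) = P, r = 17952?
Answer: 2*√4466 ≈ 133.66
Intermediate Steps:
√(r + S(-88)) = √(17952 - 88) = √17864 = 2*√4466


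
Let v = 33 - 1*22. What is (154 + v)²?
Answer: 27225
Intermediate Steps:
v = 11 (v = 33 - 22 = 11)
(154 + v)² = (154 + 11)² = 165² = 27225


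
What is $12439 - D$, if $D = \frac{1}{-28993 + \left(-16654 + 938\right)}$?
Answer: $\frac{556135252}{44709} \approx 12439.0$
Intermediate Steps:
$D = - \frac{1}{44709}$ ($D = \frac{1}{-28993 - 15716} = \frac{1}{-44709} = - \frac{1}{44709} \approx -2.2367 \cdot 10^{-5}$)
$12439 - D = 12439 - - \frac{1}{44709} = 12439 + \frac{1}{44709} = \frac{556135252}{44709}$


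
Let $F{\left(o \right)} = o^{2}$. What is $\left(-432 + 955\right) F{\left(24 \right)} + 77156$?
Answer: $378404$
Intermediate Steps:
$\left(-432 + 955\right) F{\left(24 \right)} + 77156 = \left(-432 + 955\right) 24^{2} + 77156 = 523 \cdot 576 + 77156 = 301248 + 77156 = 378404$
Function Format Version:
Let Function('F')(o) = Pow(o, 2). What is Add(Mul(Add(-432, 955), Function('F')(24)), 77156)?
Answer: 378404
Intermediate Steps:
Add(Mul(Add(-432, 955), Function('F')(24)), 77156) = Add(Mul(Add(-432, 955), Pow(24, 2)), 77156) = Add(Mul(523, 576), 77156) = Add(301248, 77156) = 378404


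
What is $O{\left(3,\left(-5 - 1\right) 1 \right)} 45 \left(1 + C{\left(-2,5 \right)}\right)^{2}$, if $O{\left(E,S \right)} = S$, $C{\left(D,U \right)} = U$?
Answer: $-9720$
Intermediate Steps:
$O{\left(3,\left(-5 - 1\right) 1 \right)} 45 \left(1 + C{\left(-2,5 \right)}\right)^{2} = \left(-5 - 1\right) 1 \cdot 45 \left(1 + 5\right)^{2} = \left(-6\right) 1 \cdot 45 \cdot 6^{2} = \left(-6\right) 45 \cdot 36 = \left(-270\right) 36 = -9720$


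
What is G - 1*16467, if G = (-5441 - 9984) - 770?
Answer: -32662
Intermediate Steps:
G = -16195 (G = -15425 - 770 = -16195)
G - 1*16467 = -16195 - 1*16467 = -16195 - 16467 = -32662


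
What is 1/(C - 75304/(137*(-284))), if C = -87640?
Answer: -9727/852455454 ≈ -1.1411e-5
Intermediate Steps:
1/(C - 75304/(137*(-284))) = 1/(-87640 - 75304/(137*(-284))) = 1/(-87640 - 75304/(-38908)) = 1/(-87640 - 75304*(-1/38908)) = 1/(-87640 + 18826/9727) = 1/(-852455454/9727) = -9727/852455454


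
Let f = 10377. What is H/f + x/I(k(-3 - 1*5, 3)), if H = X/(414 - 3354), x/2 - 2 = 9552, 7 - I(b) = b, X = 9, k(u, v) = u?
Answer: 1439392901/1129940 ≈ 1273.9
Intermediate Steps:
I(b) = 7 - b
x = 19108 (x = 4 + 2*9552 = 4 + 19104 = 19108)
H = -3/980 (H = 9/(414 - 3354) = 9/(-2940) = -1/2940*9 = -3/980 ≈ -0.0030612)
H/f + x/I(k(-3 - 1*5, 3)) = -3/980/10377 + 19108/(7 - (-3 - 1*5)) = -3/980*1/10377 + 19108/(7 - (-3 - 5)) = -1/3389820 + 19108/(7 - 1*(-8)) = -1/3389820 + 19108/(7 + 8) = -1/3389820 + 19108/15 = 1439392901/1129940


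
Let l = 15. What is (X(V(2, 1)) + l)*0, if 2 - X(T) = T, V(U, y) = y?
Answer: 0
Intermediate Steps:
X(T) = 2 - T
(X(V(2, 1)) + l)*0 = ((2 - 1*1) + 15)*0 = ((2 - 1) + 15)*0 = (1 + 15)*0 = 16*0 = 0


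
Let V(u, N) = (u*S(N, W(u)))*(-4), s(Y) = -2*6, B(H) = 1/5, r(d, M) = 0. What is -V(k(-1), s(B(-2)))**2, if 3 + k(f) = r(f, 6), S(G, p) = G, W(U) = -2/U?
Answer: -20736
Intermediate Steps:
B(H) = 1/5
s(Y) = -12
k(f) = -3 (k(f) = -3 + 0 = -3)
V(u, N) = -4*N*u (V(u, N) = (u*N)*(-4) = (N*u)*(-4) = -4*N*u)
-V(k(-1), s(B(-2)))**2 = -(-4*(-12)*(-3))**2 = -1*(-144)**2 = -1*20736 = -20736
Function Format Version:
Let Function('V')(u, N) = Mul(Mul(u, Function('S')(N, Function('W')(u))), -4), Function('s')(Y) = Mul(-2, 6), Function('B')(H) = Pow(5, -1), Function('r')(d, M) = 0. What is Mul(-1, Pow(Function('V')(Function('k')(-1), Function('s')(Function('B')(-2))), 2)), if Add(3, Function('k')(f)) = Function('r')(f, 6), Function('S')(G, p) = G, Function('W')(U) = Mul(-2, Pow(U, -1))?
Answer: -20736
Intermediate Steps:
Function('B')(H) = Rational(1, 5)
Function('s')(Y) = -12
Function('k')(f) = -3 (Function('k')(f) = Add(-3, 0) = -3)
Function('V')(u, N) = Mul(-4, N, u) (Function('V')(u, N) = Mul(Mul(u, N), -4) = Mul(Mul(N, u), -4) = Mul(-4, N, u))
Mul(-1, Pow(Function('V')(Function('k')(-1), Function('s')(Function('B')(-2))), 2)) = Mul(-1, Pow(Mul(-4, -12, -3), 2)) = Mul(-1, Pow(-144, 2)) = Mul(-1, 20736) = -20736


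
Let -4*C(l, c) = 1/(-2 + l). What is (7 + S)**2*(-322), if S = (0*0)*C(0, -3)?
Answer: -15778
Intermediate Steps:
C(l, c) = -1/(4*(-2 + l))
S = 0 (S = (0*0)*(-1/(-8 + 4*0)) = 0*(-1/(-8 + 0)) = 0*(-1/(-8)) = 0*(-1*(-1/8)) = 0*(1/8) = 0)
(7 + S)**2*(-322) = (7 + 0)**2*(-322) = 7**2*(-322) = 49*(-322) = -15778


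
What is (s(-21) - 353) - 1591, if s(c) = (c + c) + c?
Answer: -2007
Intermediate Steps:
s(c) = 3*c (s(c) = 2*c + c = 3*c)
(s(-21) - 353) - 1591 = (3*(-21) - 353) - 1591 = (-63 - 353) - 1591 = -416 - 1591 = -2007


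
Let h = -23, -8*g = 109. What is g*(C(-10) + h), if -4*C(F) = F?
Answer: 4469/16 ≈ 279.31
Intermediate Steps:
g = -109/8 (g = -1/8*109 = -109/8 ≈ -13.625)
C(F) = -F/4
g*(C(-10) + h) = -109*(-1/4*(-10) - 23)/8 = -109*(5/2 - 23)/8 = -109/8*(-41/2) = 4469/16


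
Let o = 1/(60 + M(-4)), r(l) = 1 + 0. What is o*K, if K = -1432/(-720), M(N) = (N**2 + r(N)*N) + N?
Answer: 179/6120 ≈ 0.029248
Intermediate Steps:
r(l) = 1
M(N) = N**2 + 2*N (M(N) = (N**2 + 1*N) + N = (N**2 + N) + N = (N + N**2) + N = N**2 + 2*N)
K = 179/90 (K = -1432*(-1/720) = 179/90 ≈ 1.9889)
o = 1/68 (o = 1/(60 - 4*(2 - 4)) = 1/(60 - 4*(-2)) = 1/(60 + 8) = 1/68 ≈ 0.014706)
o*K = (1/68)*(179/90) = 179/6120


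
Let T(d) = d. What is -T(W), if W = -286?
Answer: 286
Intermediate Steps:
-T(W) = -1*(-286) = 286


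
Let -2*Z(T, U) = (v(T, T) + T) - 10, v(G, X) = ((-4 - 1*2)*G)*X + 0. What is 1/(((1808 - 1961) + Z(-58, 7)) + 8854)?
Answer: 1/18827 ≈ 5.3115e-5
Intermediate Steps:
v(G, X) = -6*G*X (v(G, X) = ((-4 - 2)*G)*X + 0 = (-6*G)*X + 0 = -6*G*X + 0 = -6*G*X)
Z(T, U) = 5 + 3*T² - T/2 (Z(T, U) = -((-6*T*T + T) - 10)/2 = -((-6*T² + T) - 10)/2 = -((T - 6*T²) - 10)/2 = -(-10 + T - 6*T²)/2 = 5 + 3*T² - T/2)
1/(((1808 - 1961) + Z(-58, 7)) + 8854) = 1/(((1808 - 1961) + (5 + 3*(-58)² - ½*(-58))) + 8854) = 1/((-153 + (5 + 3*3364 + 29)) + 8854) = 1/((-153 + (5 + 10092 + 29)) + 8854) = 1/((-153 + 10126) + 8854) = 1/(9973 + 8854) = 1/18827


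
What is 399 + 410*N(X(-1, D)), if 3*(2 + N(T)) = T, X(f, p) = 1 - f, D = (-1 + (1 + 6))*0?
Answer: -443/3 ≈ -147.67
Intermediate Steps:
D = 0 (D = (-1 + 7)*0 = 6*0 = 0)
N(T) = -2 + T/3
399 + 410*N(X(-1, D)) = 399 + 410*(-2 + (1 - 1*(-1))/3) = 399 + 410*(-2 + (1 + 1)/3) = 399 + 410*(-2 + (⅓)*2) = 399 + 410*(-2 + ⅔) = 399 + 410*(-4/3) = 399 - 1640/3 = -443/3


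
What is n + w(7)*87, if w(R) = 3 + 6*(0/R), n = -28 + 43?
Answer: 276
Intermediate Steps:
n = 15
w(R) = 3 (w(R) = 3 + 6*0 = 3 + 0 = 3)
n + w(7)*87 = 15 + 3*87 = 15 + 261 = 276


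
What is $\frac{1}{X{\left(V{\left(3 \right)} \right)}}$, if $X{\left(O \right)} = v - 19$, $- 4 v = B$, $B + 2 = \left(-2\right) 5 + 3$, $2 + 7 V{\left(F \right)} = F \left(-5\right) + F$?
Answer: $- \frac{4}{67} \approx -0.059702$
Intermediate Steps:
$V{\left(F \right)} = - \frac{2}{7} - \frac{4 F}{7}$ ($V{\left(F \right)} = - \frac{2}{7} + \frac{F \left(-5\right) + F}{7} = - \frac{2}{7} + \frac{- 5 F + F}{7} = - \frac{2}{7} + \frac{\left(-4\right) F}{7} = - \frac{2}{7} - \frac{4 F}{7}$)
$B = -9$ ($B = -2 + \left(\left(-2\right) 5 + 3\right) = -2 + \left(-10 + 3\right) = -2 - 7 = -9$)
$v = \frac{9}{4}$ ($v = \left(- \frac{1}{4}\right) \left(-9\right) = \frac{9}{4} \approx 2.25$)
$X{\left(O \right)} = - \frac{67}{4}$ ($X{\left(O \right)} = \frac{9}{4} - 19 = - \frac{67}{4}$)
$\frac{1}{X{\left(V{\left(3 \right)} \right)}} = \frac{1}{- \frac{67}{4}} = - \frac{4}{67}$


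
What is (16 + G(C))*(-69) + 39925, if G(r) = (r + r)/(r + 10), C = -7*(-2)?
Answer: 77481/2 ≈ 38741.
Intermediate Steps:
C = 14
G(r) = 2*r/(10 + r) (G(r) = (2*r)/(10 + r) = 2*r/(10 + r))
(16 + G(C))*(-69) + 39925 = (16 + 2*14/(10 + 14))*(-69) + 39925 = (16 + 2*14/24)*(-69) + 39925 = (16 + 2*14*(1/24))*(-69) + 39925 = (16 + 7/6)*(-69) + 39925 = (103/6)*(-69) + 39925 = -2369/2 + 39925 = 77481/2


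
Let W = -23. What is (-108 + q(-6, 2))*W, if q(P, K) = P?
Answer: 2622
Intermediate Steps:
(-108 + q(-6, 2))*W = (-108 - 6)*(-23) = -114*(-23) = 2622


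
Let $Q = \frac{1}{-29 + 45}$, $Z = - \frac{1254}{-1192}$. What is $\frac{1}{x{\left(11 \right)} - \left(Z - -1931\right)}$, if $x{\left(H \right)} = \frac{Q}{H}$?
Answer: $- \frac{26224}{50665983} \approx -0.00051759$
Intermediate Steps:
$Z = \frac{627}{596}$ ($Z = \left(-1254\right) \left(- \frac{1}{1192}\right) = \frac{627}{596} \approx 1.052$)
$Q = \frac{1}{16} \approx 0.0625$
$x{\left(H \right)} = \frac{1}{16 H}$
$\frac{1}{x{\left(11 \right)} - \left(Z - -1931\right)} = \frac{1}{\frac{1}{16 \cdot 11} - \left(\frac{627}{596} - -1931\right)} = \frac{1}{\frac{1}{16} \cdot \frac{1}{11} - \left(\frac{627}{596} + 1931\right)} = \frac{1}{\frac{1}{176} - \frac{1151503}{596}} = \frac{1}{- \frac{50665983}{26224}} = - \frac{26224}{50665983}$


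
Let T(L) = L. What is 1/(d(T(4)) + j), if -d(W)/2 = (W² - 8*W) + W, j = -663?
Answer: -1/639 ≈ -0.0015649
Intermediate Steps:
d(W) = -2*W² + 14*W (d(W) = -2*((W² - 8*W) + W) = -2*(W² - 7*W) = -2*W² + 14*W)
1/(d(T(4)) + j) = 1/(2*4*(7 - 1*4) - 663) = 1/(2*4*(7 - 4) - 663) = 1/(2*4*3 - 663) = 1/(24 - 663) = 1/(-639) = -1/639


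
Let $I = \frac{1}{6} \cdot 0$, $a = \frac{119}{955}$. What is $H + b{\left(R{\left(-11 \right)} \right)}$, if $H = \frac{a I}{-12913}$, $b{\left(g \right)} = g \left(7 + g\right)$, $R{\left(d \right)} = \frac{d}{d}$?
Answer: $8$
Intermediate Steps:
$R{\left(d \right)} = 1$
$a = \frac{119}{955}$ ($a = 119 \cdot \frac{1}{955} = \frac{119}{955} \approx 0.12461$)
$I = 0$ ($I = \frac{1}{6} \cdot 0 = 0$)
$H = 0$ ($H = \frac{\frac{119}{955} \cdot 0}{-12913} = 0 \left(- \frac{1}{12913}\right) = 0$)
$H + b{\left(R{\left(-11 \right)} \right)} = 0 + 1 \left(7 + 1\right) = 0 + 1 \cdot 8 = 0 + 8 = 8$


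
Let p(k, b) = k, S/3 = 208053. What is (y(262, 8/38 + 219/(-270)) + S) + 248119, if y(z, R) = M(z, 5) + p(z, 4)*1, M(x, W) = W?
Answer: 872545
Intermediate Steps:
S = 624159 (S = 3*208053 = 624159)
y(z, R) = 5 + z (y(z, R) = 5 + z*1 = 5 + z)
(y(262, 8/38 + 219/(-270)) + S) + 248119 = ((5 + 262) + 624159) + 248119 = (267 + 624159) + 248119 = 624426 + 248119 = 872545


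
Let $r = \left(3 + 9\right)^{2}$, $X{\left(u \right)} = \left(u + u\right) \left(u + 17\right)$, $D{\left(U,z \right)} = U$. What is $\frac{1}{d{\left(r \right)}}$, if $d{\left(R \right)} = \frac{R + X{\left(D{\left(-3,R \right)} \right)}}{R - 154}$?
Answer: $- \frac{1}{6} \approx -0.16667$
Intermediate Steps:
$X{\left(u \right)} = 2 u \left(17 + u\right)$
$r = 144$ ($r = 12^{2} = 144$)
$d{\left(R \right)} = \frac{-84 + R}{-154 + R}$ ($d{\left(R \right)} = \frac{R + 2 \left(-3\right) \left(17 - 3\right)}{R - 154} = \frac{R + 2 \left(-3\right) 14}{-154 + R} = \frac{R - 84}{-154 + R} = \frac{-84 + R}{-154 + R}$)
$\frac{1}{d{\left(r \right)}} = \frac{1}{\frac{1}{-154 + 144} \left(-84 + 144\right)} = \frac{1}{\frac{1}{-10} \cdot 60} = \frac{1}{\left(- \frac{1}{10}\right) 60} = \frac{1}{-6} = - \frac{1}{6}$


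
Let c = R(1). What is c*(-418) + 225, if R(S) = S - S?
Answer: 225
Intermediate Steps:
R(S) = 0
c = 0
c*(-418) + 225 = 0*(-418) + 225 = 0 + 225 = 225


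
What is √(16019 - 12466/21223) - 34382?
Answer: -34382 + √7214944996933/21223 ≈ -34255.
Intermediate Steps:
√(16019 - 12466/21223) - 34382 = √(339958771/21223) - 34382 = √7214944996933/21223 - 34382 = -34382 + √7214944996933/21223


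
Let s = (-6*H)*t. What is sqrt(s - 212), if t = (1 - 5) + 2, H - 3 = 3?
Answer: 2*I*sqrt(35) ≈ 11.832*I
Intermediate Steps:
H = 6 (H = 3 + 3 = 6)
t = -2 (t = -4 + 2 = -2)
s = 72 (s = -6*6*(-2) = -36*(-2) = 72)
sqrt(s - 212) = sqrt(72 - 212) = sqrt(-140) = 2*I*sqrt(35)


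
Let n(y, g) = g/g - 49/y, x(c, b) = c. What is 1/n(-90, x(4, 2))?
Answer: 90/139 ≈ 0.64748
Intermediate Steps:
n(y, g) = 1 - 49/y
1/n(-90, x(4, 2)) = 1/((-49 - 90)/(-90)) = 1/(-1/90*(-139)) = 1/(139/90) = 90/139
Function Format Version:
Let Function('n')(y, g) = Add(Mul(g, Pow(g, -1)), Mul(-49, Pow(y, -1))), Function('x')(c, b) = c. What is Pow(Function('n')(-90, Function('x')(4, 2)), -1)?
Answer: Rational(90, 139) ≈ 0.64748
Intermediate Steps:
Function('n')(y, g) = Add(1, Mul(-49, Pow(y, -1)))
Pow(Function('n')(-90, Function('x')(4, 2)), -1) = Pow(Mul(Pow(-90, -1), Add(-49, -90)), -1) = Pow(Mul(Rational(-1, 90), -139), -1) = Pow(Rational(139, 90), -1) = Rational(90, 139)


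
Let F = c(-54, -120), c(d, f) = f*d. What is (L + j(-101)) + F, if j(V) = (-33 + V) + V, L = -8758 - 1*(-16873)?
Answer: 14360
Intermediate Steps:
c(d, f) = d*f
L = 8115 (L = -8758 + 16873 = 8115)
j(V) = -33 + 2*V
F = 6480 (F = -54*(-120) = 6480)
(L + j(-101)) + F = (8115 + (-33 + 2*(-101))) + 6480 = (8115 + (-33 - 202)) + 6480 = (8115 - 235) + 6480 = 7880 + 6480 = 14360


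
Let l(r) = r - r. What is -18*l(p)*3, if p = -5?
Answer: 0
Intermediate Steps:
l(r) = 0
-18*l(p)*3 = -18*0*3 = 0*3 = 0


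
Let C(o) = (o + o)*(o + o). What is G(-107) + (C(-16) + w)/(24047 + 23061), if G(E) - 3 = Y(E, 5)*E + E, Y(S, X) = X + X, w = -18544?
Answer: -13830578/11777 ≈ -1174.4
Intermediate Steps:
C(o) = 4*o² (C(o) = (2*o)*(2*o) = 4*o²)
Y(S, X) = 2*X
G(E) = 3 + 11*E (G(E) = 3 + ((2*5)*E + E) = 3 + (10*E + E) = 3 + 11*E)
G(-107) + (C(-16) + w)/(24047 + 23061) = (3 + 11*(-107)) + (4*(-16)² - 18544)/(24047 + 23061) = (3 - 1177) + (4*256 - 18544)/47108 = -1174 + (1024 - 18544)*(1/47108) = -1174 - 17520*1/47108 = -1174 - 4380/11777 = -13830578/11777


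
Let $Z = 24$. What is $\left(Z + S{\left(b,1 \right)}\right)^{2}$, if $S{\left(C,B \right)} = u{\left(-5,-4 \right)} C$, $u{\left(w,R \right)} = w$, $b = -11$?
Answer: $6241$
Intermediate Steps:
$S{\left(C,B \right)} = - 5 C$
$\left(Z + S{\left(b,1 \right)}\right)^{2} = \left(24 - -55\right)^{2} = \left(24 + 55\right)^{2} = 79^{2} = 6241$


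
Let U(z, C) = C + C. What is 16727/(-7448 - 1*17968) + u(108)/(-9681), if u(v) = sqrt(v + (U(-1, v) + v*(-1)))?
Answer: -16727/25416 - 2*sqrt(6)/3227 ≈ -0.65965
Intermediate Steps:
U(z, C) = 2*C
u(v) = sqrt(2)*sqrt(v) (u(v) = sqrt(v + (2*v + v*(-1))) = sqrt(v + (2*v - v)) = sqrt(v + v) = sqrt(2*v) = sqrt(2)*sqrt(v))
16727/(-7448 - 1*17968) + u(108)/(-9681) = 16727/(-7448 - 1*17968) + (sqrt(2)*sqrt(108))/(-9681) = 16727/(-7448 - 17968) + (sqrt(2)*(6*sqrt(3)))*(-1/9681) = 16727/(-25416) + (6*sqrt(6))*(-1/9681) = 16727*(-1/25416) - 2*sqrt(6)/3227 = -16727/25416 - 2*sqrt(6)/3227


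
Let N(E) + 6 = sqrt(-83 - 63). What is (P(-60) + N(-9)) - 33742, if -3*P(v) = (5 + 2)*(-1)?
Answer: -101237/3 + I*sqrt(146) ≈ -33746.0 + 12.083*I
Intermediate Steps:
N(E) = -6 + I*sqrt(146) (N(E) = -6 + sqrt(-83 - 63) = -6 + sqrt(-146) = -6 + I*sqrt(146))
P(v) = 7/3 (P(v) = -(5 + 2)*(-1)/3 = -7*(-1)/3 = -1/3*(-7) = 7/3)
(P(-60) + N(-9)) - 33742 = (7/3 + (-6 + I*sqrt(146))) - 33742 = (-11/3 + I*sqrt(146)) - 33742 = -101237/3 + I*sqrt(146)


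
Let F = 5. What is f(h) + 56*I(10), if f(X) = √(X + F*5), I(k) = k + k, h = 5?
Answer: 1120 + √30 ≈ 1125.5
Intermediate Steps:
I(k) = 2*k
f(X) = √(25 + X) (f(X) = √(X + 5*5) = √(X + 25) = √(25 + X))
f(h) + 56*I(10) = √(25 + 5) + 56*(2*10) = √30 + 56*20 = √30 + 1120 = 1120 + √30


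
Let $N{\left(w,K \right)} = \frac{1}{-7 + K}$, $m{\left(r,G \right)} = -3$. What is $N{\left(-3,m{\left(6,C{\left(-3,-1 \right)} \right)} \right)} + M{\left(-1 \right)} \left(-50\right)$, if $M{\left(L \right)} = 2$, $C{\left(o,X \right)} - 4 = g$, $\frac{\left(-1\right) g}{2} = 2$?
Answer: $- \frac{1001}{10} \approx -100.1$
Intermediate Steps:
$g = -4$ ($g = \left(-2\right) 2 = -4$)
$C{\left(o,X \right)} = 0$ ($C{\left(o,X \right)} = 4 - 4 = 0$)
$N{\left(-3,m{\left(6,C{\left(-3,-1 \right)} \right)} \right)} + M{\left(-1 \right)} \left(-50\right) = \frac{1}{-7 - 3} + 2 \left(-50\right) = \frac{1}{-10} - 100 = - \frac{1}{10} - 100 = - \frac{1001}{10}$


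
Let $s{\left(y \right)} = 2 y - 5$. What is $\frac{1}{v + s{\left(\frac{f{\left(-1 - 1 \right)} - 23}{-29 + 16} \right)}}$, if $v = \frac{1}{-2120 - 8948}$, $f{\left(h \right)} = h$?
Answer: $- \frac{143884}{166033} \approx -0.8666$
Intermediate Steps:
$s{\left(y \right)} = -5 + 2 y$
$v = - \frac{1}{11068}$ ($v = \frac{1}{-11068} = - \frac{1}{11068} \approx -9.0351 \cdot 10^{-5}$)
$\frac{1}{v + s{\left(\frac{f{\left(-1 - 1 \right)} - 23}{-29 + 16} \right)}} = \frac{1}{- \frac{1}{11068} - \left(5 - 2 \frac{\left(-1 - 1\right) - 23}{-29 + 16}\right)} = \frac{1}{- \frac{1}{11068} - \left(5 - 2 \frac{\left(-1 - 1\right) - 23}{-13}\right)} = \frac{1}{- \frac{1}{11068} - \left(5 - 2 \left(-2 - 23\right) \left(- \frac{1}{13}\right)\right)} = \frac{1}{- \frac{1}{11068} - \left(5 - 2 \left(\left(-25\right) \left(- \frac{1}{13}\right)\right)\right)} = \frac{1}{- \frac{1}{11068} + \left(-5 + 2 \cdot \frac{25}{13}\right)} = \frac{1}{- \frac{1}{11068} + \left(-5 + \frac{50}{13}\right)} = \frac{1}{- \frac{1}{11068} - \frac{15}{13}} = \frac{1}{- \frac{166033}{143884}} = - \frac{143884}{166033}$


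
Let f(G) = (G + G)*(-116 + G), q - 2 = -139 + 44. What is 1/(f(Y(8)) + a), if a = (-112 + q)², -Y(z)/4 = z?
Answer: 1/51497 ≈ 1.9419e-5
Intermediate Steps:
Y(z) = -4*z
q = -93 (q = 2 + (-139 + 44) = 2 - 95 = -93)
f(G) = 2*G*(-116 + G) (f(G) = (2*G)*(-116 + G) = 2*G*(-116 + G))
a = 42025 (a = (-112 - 93)² = (-205)² = 42025)
1/(f(Y(8)) + a) = 1/(2*(-4*8)*(-116 - 4*8) + 42025) = 1/(2*(-32)*(-116 - 32) + 42025) = 1/(2*(-32)*(-148) + 42025) = 1/(9472 + 42025) = 1/51497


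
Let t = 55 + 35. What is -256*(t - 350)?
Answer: 66560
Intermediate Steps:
t = 90
-256*(t - 350) = -256*(90 - 350) = -256*(-260) = 66560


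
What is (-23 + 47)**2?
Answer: 576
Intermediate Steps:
(-23 + 47)**2 = 24**2 = 576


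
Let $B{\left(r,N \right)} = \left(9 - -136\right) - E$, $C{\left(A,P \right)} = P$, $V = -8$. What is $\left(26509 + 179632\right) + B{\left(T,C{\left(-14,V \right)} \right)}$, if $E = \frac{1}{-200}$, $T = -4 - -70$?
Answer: $\frac{41257201}{200} \approx 2.0629 \cdot 10^{5}$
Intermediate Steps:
$T = 66$ ($T = -4 + 70 = 66$)
$E = - \frac{1}{200} \approx -0.005$
$B{\left(r,N \right)} = \frac{29001}{200}$ ($B{\left(r,N \right)} = \left(9 - -136\right) - - \frac{1}{200} = \left(9 + 136\right) + \frac{1}{200} = 145 + \frac{1}{200} = \frac{29001}{200}$)
$\left(26509 + 179632\right) + B{\left(T,C{\left(-14,V \right)} \right)} = \left(26509 + 179632\right) + \frac{29001}{200} = 206141 + \frac{29001}{200} = \frac{41257201}{200}$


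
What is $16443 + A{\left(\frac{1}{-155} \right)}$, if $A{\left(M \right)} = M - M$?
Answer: $16443$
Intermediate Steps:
$A{\left(M \right)} = 0$
$16443 + A{\left(\frac{1}{-155} \right)} = 16443 + 0 = 16443$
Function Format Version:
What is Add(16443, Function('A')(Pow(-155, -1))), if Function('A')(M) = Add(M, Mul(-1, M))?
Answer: 16443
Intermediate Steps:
Function('A')(M) = 0
Add(16443, Function('A')(Pow(-155, -1))) = Add(16443, 0) = 16443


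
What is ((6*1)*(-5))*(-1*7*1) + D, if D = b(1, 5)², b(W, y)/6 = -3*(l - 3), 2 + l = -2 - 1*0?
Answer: 16086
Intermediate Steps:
l = -4 (l = -2 + (-2 - 1*0) = -2 + (-2 + 0) = -2 - 2 = -4)
b(W, y) = 126 (b(W, y) = 6*(-3*(-4 - 3)) = 6*(-3*(-7)) = 6*21 = 126)
D = 15876 (D = 126² = 15876)
((6*1)*(-5))*(-1*7*1) + D = ((6*1)*(-5))*(-1*7*1) + 15876 = (6*(-5))*(-7*1) + 15876 = -30*(-7) + 15876 = 210 + 15876 = 16086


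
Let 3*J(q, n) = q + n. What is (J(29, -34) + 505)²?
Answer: 2280100/9 ≈ 2.5334e+5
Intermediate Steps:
J(q, n) = n/3 + q/3 (J(q, n) = (q + n)/3 = (n + q)/3 = n/3 + q/3)
(J(29, -34) + 505)² = (((⅓)*(-34) + (⅓)*29) + 505)² = ((-34/3 + 29/3) + 505)² = (-5/3 + 505)² = (1510/3)² = 2280100/9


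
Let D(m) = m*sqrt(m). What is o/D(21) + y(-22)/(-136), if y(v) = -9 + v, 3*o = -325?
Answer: 31/136 - 325*sqrt(21)/1323 ≈ -0.89779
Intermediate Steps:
o = -325/3 (o = (1/3)*(-325) = -325/3 ≈ -108.33)
D(m) = m**(3/2)
o/D(21) + y(-22)/(-136) = -325*sqrt(21)/441/3 + (-9 - 22)/(-136) = -325*sqrt(21)/441/3 - 31*(-1/136) = -325*sqrt(21)/1323 + 31/136 = 31/136 - 325*sqrt(21)/1323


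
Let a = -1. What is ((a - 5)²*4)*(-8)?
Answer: -1152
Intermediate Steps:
((a - 5)²*4)*(-8) = ((-1 - 5)²*4)*(-8) = ((-6)²*4)*(-8) = (36*4)*(-8) = 144*(-8) = -1152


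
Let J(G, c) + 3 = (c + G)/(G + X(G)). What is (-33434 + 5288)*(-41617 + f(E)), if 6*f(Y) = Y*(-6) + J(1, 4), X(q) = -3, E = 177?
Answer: 2352719449/2 ≈ 1.1764e+9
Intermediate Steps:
J(G, c) = -3 + (G + c)/(-3 + G) (J(G, c) = -3 + (c + G)/(G - 3) = -3 + (G + c)/(-3 + G))
f(Y) = -11/12 - Y (f(Y) = (Y*(-6) + (9 + 4 - 2*1)/(-3 + 1))/6 = (-6*Y + (9 + 4 - 2)/(-2))/6 = (-6*Y - ½*11)/6 = (-6*Y - 11/2)/6 = (-11/2 - 6*Y)/6 = -11/12 - Y)
(-33434 + 5288)*(-41617 + f(E)) = (-33434 + 5288)*(-41617 + (-11/12 - 1*177)) = -28146*(-41617 + (-11/12 - 177)) = -28146*(-41617 - 2135/12) = -28146*(-501539/12) = 2352719449/2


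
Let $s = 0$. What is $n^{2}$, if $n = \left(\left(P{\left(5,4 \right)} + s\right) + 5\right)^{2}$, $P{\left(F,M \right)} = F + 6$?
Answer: $65536$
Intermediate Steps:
$P{\left(F,M \right)} = 6 + F$
$n = 256$ ($n = \left(\left(\left(6 + 5\right) + 0\right) + 5\right)^{2} = \left(\left(11 + 0\right) + 5\right)^{2} = \left(11 + 5\right)^{2} = 16^{2} = 256$)
$n^{2} = 256^{2} = 65536$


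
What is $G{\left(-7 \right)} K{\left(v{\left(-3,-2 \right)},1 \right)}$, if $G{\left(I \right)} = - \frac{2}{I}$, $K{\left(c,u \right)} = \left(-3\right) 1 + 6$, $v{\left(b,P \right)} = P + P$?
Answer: $\frac{6}{7} \approx 0.85714$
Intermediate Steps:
$v{\left(b,P \right)} = 2 P$
$K{\left(c,u \right)} = 3$ ($K{\left(c,u \right)} = -3 + 6 = 3$)
$G{\left(-7 \right)} K{\left(v{\left(-3,-2 \right)},1 \right)} = - \frac{2}{-7} \cdot 3 = \left(-2\right) \left(- \frac{1}{7}\right) 3 = \frac{2}{7} \cdot 3 = \frac{6}{7}$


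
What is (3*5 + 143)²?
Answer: 24964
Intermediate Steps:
(3*5 + 143)² = (15 + 143)² = 158² = 24964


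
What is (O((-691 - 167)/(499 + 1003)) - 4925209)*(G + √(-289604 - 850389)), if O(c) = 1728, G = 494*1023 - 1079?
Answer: -2482827769123 - 4923481*I*√1139993 ≈ -2.4828e+12 - 5.2568e+9*I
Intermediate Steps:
G = 504283 (G = 505362 - 1079 = 504283)
(O((-691 - 167)/(499 + 1003)) - 4925209)*(G + √(-289604 - 850389)) = (1728 - 4925209)*(504283 + √(-289604 - 850389)) = -4923481*(504283 + √(-1139993)) = -4923481*(504283 + I*√1139993) = -2482827769123 - 4923481*I*√1139993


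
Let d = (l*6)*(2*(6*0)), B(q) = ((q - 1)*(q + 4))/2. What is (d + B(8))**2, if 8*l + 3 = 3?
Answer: 1764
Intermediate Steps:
l = 0 (l = -3/8 + (1/8)*3 = -3/8 + 3/8 = 0)
B(q) = (-1 + q)*(4 + q)/2 (B(q) = ((-1 + q)*(4 + q))*(1/2) = (-1 + q)*(4 + q)/2)
d = 0 (d = (0*6)*(2*(6*0)) = 0*(2*0) = 0*0 = 0)
(d + B(8))**2 = (0 + (-2 + (1/2)*8**2 + (3/2)*8))**2 = (0 + (-2 + (1/2)*64 + 12))**2 = (0 + (-2 + 32 + 12))**2 = (0 + 42)**2 = 42**2 = 1764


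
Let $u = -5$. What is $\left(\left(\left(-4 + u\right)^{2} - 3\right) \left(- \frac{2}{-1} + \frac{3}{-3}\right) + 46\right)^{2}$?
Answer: $15376$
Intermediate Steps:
$\left(\left(\left(-4 + u\right)^{2} - 3\right) \left(- \frac{2}{-1} + \frac{3}{-3}\right) + 46\right)^{2} = \left(\left(\left(-4 - 5\right)^{2} - 3\right) \left(- \frac{2}{-1} + \frac{3}{-3}\right) + 46\right)^{2} = \left(\left(\left(-9\right)^{2} - 3\right) \left(\left(-2\right) \left(-1\right) + 3 \left(- \frac{1}{3}\right)\right) + 46\right)^{2} = \left(\left(81 - 3\right) \left(2 - 1\right) + 46\right)^{2} = \left(78 \cdot 1 + 46\right)^{2} = \left(78 + 46\right)^{2} = 124^{2} = 15376$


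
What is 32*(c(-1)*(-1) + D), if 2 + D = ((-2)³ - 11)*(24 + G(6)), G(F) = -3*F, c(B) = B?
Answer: -3680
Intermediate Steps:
D = -116 (D = -2 + ((-2)³ - 11)*(24 - 3*6) = -2 + (-8 - 11)*(24 - 18) = -2 - 19*6 = -2 - 114 = -116)
32*(c(-1)*(-1) + D) = 32*(-1*(-1) - 116) = 32*(1 - 116) = 32*(-115) = -3680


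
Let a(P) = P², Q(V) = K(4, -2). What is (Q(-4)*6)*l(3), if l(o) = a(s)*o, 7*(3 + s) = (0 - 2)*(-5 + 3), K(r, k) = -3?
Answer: -15606/49 ≈ -318.49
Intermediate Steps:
Q(V) = -3
s = -17/7 (s = -3 + ((0 - 2)*(-5 + 3))/7 = -3 + (-2*(-2))/7 = -3 + (⅐)*4 = -3 + 4/7 = -17/7 ≈ -2.4286)
l(o) = 289*o/49 (l(o) = (-17/7)²*o = 289*o/49)
(Q(-4)*6)*l(3) = (-3*6)*((289/49)*3) = -18*867/49 = -15606/49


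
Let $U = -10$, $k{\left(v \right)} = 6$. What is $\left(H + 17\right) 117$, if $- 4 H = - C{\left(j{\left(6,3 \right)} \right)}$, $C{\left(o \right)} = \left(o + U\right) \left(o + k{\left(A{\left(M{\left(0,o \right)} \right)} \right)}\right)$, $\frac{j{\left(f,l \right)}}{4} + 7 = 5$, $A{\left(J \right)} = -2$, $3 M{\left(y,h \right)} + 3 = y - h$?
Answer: $3042$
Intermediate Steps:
$M{\left(y,h \right)} = -1 - \frac{h}{3} + \frac{y}{3}$ ($M{\left(y,h \right)} = -1 + \frac{y - h}{3} = -1 - \left(- \frac{y}{3} + \frac{h}{3}\right) = -1 - \frac{h}{3} + \frac{y}{3}$)
$j{\left(f,l \right)} = -8$ ($j{\left(f,l \right)} = -28 + 4 \cdot 5 = -28 + 20 = -8$)
$C{\left(o \right)} = \left(-10 + o\right) \left(6 + o\right)$ ($C{\left(o \right)} = \left(o - 10\right) \left(o + 6\right) = \left(-10 + o\right) \left(6 + o\right)$)
$H = 9$ ($H = - \frac{\left(-1\right) \left(-60 + \left(-8\right)^{2} - -32\right)}{4} = - \frac{\left(-1\right) \left(-60 + 64 + 32\right)}{4} = - \frac{\left(-1\right) 36}{4} = \left(- \frac{1}{4}\right) \left(-36\right) = 9$)
$\left(H + 17\right) 117 = \left(9 + 17\right) 117 = 26 \cdot 117 = 3042$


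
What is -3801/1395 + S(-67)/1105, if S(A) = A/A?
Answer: -279914/102765 ≈ -2.7238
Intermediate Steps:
S(A) = 1
-3801/1395 + S(-67)/1105 = -3801/1395 + 1/1105 = -3801*1/1395 + 1*(1/1105) = -1267/465 + 1/1105 = -279914/102765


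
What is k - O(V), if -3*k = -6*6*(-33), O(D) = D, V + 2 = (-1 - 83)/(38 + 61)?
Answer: -12974/33 ≈ -393.15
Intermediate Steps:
V = -94/33 (V = -2 + (-1 - 83)/(38 + 61) = -2 - 84/99 = -2 - 84*1/99 = -2 - 28/33 = -94/33 ≈ -2.8485)
k = -396 (k = -(-6*6)*(-33)/3 = -(-12)*(-33) = -1/3*1188 = -396)
k - O(V) = -396 - 1*(-94/33) = -396 + 94/33 = -12974/33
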